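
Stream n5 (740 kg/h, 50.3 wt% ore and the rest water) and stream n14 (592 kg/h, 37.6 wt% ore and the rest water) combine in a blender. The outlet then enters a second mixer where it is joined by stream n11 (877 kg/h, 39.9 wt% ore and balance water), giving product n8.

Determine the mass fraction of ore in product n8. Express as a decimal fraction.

Overall, product flow = 2209 kg/h.
ore in = 740×0.503 + 592×0.376 + 877×0.399 = 944.74 kg/h.
ore fraction in n8 = 0.428.

0.428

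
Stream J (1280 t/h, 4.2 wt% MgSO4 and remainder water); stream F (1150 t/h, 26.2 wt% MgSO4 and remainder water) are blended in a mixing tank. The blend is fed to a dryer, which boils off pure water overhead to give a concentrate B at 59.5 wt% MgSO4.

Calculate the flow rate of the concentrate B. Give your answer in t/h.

596.7 t/h

MgSO4 entering = 1280×0.042 + 1150×0.262 = 355.06 t/h.
All MgSO4 reports to B, so B = 355.06/0.595 = 596.74 t/h.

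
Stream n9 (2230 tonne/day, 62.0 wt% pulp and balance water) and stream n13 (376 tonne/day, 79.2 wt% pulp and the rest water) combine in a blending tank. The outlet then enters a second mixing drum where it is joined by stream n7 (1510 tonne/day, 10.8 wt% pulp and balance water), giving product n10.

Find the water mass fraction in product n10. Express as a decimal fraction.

0.552

Overall, product flow = 4116 tonne/day.
water in = 2230×0.380 + 376×0.208 + 1510×0.892 = 2272.5 tonne/day.
water fraction in n10 = 0.552.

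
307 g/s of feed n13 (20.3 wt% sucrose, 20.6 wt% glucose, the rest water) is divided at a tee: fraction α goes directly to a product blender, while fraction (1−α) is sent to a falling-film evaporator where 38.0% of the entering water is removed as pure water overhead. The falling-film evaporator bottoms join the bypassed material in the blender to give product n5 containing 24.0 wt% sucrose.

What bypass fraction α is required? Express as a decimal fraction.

All 307×0.203 = 62.321 g/s of sucrose reaches n5, so n5 = 62.321/0.240 = 259.67 g/s and vapour = 47.329 g/s.
The evaporator receives (1−α)·307 of feed at 0.591 water and removes 0.380 of that water:
0.380×0.591×(1−α)×307 = 47.329
(1−α) = 47.329/68.946 = 0.6865;  α = 0.3135.

0.314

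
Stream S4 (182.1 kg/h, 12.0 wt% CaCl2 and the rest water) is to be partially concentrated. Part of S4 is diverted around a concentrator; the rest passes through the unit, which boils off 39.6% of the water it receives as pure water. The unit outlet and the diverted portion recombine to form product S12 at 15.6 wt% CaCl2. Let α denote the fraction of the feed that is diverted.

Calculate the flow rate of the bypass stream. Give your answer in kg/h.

All 182.1×0.120 = 21.852 kg/h of CaCl2 reaches S12, so S12 = 21.852/0.156 = 140.08 kg/h and vapour = 42.023 kg/h.
The evaporator receives (1−α)·182.1 of feed at 0.880 water and removes 0.396 of that water:
0.396×0.880×(1−α)×182.1 = 42.023
(1−α) = 42.023/63.458 = 0.6622;  α = 0.3378.
Bypass flow = 0.3378×182.1 = 61.51 kg/h.

61.51 kg/h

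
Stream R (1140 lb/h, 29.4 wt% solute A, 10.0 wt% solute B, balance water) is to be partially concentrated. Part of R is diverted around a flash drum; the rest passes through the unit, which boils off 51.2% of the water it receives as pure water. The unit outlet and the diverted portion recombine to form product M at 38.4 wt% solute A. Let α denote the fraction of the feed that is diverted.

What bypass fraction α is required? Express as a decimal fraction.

0.245

All 1140×0.294 = 335.16 lb/h of solute A reaches M, so M = 335.16/0.384 = 872.81 lb/h and vapour = 267.19 lb/h.
The evaporator receives (1−α)·1140 of feed at 0.606 water and removes 0.512 of that water:
0.512×0.606×(1−α)×1140 = 267.19
(1−α) = 267.19/353.71 = 0.7554;  α = 0.2446.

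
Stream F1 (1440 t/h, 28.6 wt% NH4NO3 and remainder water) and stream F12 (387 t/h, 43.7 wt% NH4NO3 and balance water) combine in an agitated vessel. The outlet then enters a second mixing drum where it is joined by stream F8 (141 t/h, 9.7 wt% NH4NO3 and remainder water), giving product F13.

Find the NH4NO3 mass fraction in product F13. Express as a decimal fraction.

0.3022

Overall, product flow = 1968 t/h.
NH4NO3 in = 1440×0.286 + 387×0.437 + 141×0.097 = 594.64 t/h.
NH4NO3 fraction in F13 = 0.3022.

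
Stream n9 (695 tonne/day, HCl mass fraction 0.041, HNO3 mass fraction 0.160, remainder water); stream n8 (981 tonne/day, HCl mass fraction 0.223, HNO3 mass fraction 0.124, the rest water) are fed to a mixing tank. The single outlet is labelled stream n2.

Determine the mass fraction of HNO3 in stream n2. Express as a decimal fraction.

Total flow out = 695 + 981 = 1676 tonne/day.
HNO3 in = 695×0.160 + 981×0.124 = 232.84 tonne/day.
HNO3 mass fraction in n2 = 232.84/1676 = 0.139.

0.139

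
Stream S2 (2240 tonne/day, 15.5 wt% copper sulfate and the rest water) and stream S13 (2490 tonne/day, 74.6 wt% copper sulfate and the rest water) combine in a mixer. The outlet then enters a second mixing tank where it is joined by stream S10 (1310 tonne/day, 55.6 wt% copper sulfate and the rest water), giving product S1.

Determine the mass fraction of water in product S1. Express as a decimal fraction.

Overall, product flow = 6040 tonne/day.
water in = 2240×0.845 + 2490×0.254 + 1310×0.444 = 3106.9 tonne/day.
water fraction in S1 = 0.514.

0.514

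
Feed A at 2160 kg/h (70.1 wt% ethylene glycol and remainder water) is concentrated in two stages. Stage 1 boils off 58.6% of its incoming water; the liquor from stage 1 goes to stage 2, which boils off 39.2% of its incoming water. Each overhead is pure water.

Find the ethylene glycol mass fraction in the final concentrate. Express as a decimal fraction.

0.903

water in feed = 2160×0.299 = 645.84 kg/h.
After stage 1: water left = (1−0.586)×645.84 = 267.38; stream total = 1781.5 kg/h.
After stage 2: water left = (1−0.392)×267.38 = 162.57; final concentrate = 1676.7 kg/h.
ethylene glycol fraction = 1514.2/1676.7 = 0.903.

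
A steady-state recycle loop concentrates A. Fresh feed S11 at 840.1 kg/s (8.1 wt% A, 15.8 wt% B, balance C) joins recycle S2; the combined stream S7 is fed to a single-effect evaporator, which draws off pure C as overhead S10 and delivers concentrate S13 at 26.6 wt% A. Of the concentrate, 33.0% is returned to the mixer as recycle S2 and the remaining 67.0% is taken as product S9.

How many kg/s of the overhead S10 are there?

584.3 kg/s

Overall A balance (none leaves overhead): A in fresh feed = A in product, i.e. 840.1×0.081 = (1−0.330)·S13·0.266.
S13 = 68.048/(0.266×0.670) = 381.82 kg/s.
Recycle S2 = 0.330×381.82 = 126 kg/s.
Combined feed S7 = 840.1 + 126 = 966.1 kg/s.
Overhead S10 = S7 − S13 = 966.1 − 381.82 = 584.28 kg/s.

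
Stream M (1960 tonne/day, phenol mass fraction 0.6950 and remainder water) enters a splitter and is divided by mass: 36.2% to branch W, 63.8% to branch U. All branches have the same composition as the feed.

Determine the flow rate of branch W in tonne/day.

Branch W flow = 0.362×1960 = 709.52 tonne/day.

709.5 tonne/day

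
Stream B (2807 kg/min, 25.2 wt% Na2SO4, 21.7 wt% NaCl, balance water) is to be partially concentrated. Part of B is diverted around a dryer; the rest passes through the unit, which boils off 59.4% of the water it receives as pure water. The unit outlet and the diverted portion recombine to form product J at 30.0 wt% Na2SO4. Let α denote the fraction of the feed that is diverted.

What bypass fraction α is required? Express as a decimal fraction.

0.493

All 2807×0.252 = 707.36 kg/min of Na2SO4 reaches J, so J = 707.36/0.300 = 2357.9 kg/min and vapour = 449.12 kg/min.
The evaporator receives (1−α)·2807 of feed at 0.531 water and removes 0.594 of that water:
0.594×0.531×(1−α)×2807 = 449.12
(1−α) = 449.12/885.37 = 0.5073;  α = 0.4927.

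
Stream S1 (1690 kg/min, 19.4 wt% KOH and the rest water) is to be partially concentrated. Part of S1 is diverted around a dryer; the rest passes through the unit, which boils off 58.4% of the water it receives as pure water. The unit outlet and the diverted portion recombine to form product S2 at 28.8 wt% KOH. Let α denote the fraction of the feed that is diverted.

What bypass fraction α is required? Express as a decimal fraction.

0.307

All 1690×0.194 = 327.86 kg/min of KOH reaches S2, so S2 = 327.86/0.288 = 1138.4 kg/min and vapour = 551.6 kg/min.
The evaporator receives (1−α)·1690 of feed at 0.806 water and removes 0.584 of that water:
0.584×0.806×(1−α)×1690 = 551.6
(1−α) = 551.6/795.49 = 0.6934;  α = 0.3066.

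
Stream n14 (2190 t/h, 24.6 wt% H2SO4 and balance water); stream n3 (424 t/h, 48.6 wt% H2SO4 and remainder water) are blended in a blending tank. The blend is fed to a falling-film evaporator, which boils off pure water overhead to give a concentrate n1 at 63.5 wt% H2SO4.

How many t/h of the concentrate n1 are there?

1173 t/h

H2SO4 entering = 2190×0.246 + 424×0.486 = 744.8 t/h.
All H2SO4 reports to n1, so n1 = 744.8/0.635 = 1172.9 t/h.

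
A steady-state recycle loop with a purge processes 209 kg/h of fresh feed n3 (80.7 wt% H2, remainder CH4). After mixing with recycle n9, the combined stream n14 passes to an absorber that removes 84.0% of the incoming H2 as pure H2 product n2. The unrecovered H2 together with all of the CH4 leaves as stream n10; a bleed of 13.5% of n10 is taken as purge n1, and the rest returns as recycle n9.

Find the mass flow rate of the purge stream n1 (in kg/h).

CH4 enters only via n3 and leaves only via the purge: 209×0.193 = 0.135×(CH4 in n10), and the absorber passes all CH4, so CH4 in n14 = CH4 in n10 = 298.79 kg/h.
H2 in n14: m_A = 209×0.807 + (1−0.135)·(1−0.840)·m_A, so m_A = 168.66/0.8616 = 195.76 kg/h.
n10 = (1−0.840)×195.76 + 298.79 = 330.11 kg/h.
Purge n1 = 0.135×330.11 = 44.565 kg/h.

44.57 kg/h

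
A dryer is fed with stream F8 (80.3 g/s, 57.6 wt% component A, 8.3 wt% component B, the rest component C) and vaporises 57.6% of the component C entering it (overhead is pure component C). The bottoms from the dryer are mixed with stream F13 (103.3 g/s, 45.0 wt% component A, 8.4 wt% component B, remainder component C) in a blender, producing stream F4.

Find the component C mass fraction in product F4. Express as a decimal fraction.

0.356

Vapour removed = 0.576×0.341×80.3 = 15.772 g/s; concentrate = 64.528 g/s.
component C reaching the mixer = 11.61 (from concentrate) + 103.3×0.466 = 59.748 g/s.
Product flow = 64.528 + 103.3 = 167.83 g/s; component C fraction = 0.356.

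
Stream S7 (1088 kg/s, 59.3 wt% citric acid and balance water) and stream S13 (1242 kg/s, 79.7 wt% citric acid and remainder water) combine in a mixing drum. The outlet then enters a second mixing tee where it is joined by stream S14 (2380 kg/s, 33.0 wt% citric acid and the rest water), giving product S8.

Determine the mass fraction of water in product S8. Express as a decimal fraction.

Overall, product flow = 4710 kg/s.
water in = 1088×0.407 + 1242×0.203 + 2380×0.670 = 2289.5 kg/s.
water fraction in S8 = 0.486.

0.486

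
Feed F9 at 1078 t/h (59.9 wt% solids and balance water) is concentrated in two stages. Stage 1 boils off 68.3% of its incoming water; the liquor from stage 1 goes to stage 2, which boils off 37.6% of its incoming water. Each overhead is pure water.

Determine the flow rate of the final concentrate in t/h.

731.2 t/h

water in feed = 1078×0.401 = 432.28 t/h.
After stage 1: water left = (1−0.683)×432.28 = 137.03; stream total = 782.75 t/h.
After stage 2: water left = (1−0.376)×137.03 = 85.508; final concentrate = 731.23 t/h.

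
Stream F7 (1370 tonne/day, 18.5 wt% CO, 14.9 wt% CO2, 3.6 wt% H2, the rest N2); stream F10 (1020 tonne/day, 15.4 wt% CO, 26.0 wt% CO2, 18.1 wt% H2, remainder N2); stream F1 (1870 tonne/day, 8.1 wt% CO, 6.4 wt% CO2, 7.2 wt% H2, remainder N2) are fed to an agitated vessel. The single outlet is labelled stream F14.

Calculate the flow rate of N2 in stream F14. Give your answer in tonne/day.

2740 tonne/day

N2 out = N2 in = 1370×0.630 + 1020×0.405 + 1870×0.783 = 2740.4 tonne/day.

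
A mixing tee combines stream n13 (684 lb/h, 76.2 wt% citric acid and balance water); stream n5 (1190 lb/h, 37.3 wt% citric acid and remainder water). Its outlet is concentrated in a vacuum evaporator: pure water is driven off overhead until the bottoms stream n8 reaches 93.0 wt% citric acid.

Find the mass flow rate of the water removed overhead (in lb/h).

836.3 lb/h

citric acid entering = 684×0.762 + 1190×0.373 = 965.08 lb/h.
All citric acid reports to n8, so n8 = 965.08/0.930 = 1037.7 lb/h.
Total feed = 1874 lb/h; overhead = 1874 − 1037.7 = 836.28 lb/h.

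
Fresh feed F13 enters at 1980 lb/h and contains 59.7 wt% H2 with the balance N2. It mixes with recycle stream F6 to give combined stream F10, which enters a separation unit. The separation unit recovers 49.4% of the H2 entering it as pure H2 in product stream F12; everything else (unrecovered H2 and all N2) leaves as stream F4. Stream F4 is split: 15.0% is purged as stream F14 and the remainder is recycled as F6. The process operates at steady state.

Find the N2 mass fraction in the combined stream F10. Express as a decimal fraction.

0.7195

N2 enters only via F13 and leaves only via the purge: 1980×0.403 = 0.150×(N2 in F4), and the separation unit passes all N2, so N2 in F10 = N2 in F4 = 5319.6 lb/h.
H2 in F10: m_A = 1980×0.597 + (1−0.150)·(1−0.494)·m_A, so m_A = 1182.1/0.5699 = 2074.2 lb/h.
F10 = 2074.2 + 5319.6 = 7393.8 lb/h.
N2 fraction in F10 = 5319.6/7393.8 = 0.7195.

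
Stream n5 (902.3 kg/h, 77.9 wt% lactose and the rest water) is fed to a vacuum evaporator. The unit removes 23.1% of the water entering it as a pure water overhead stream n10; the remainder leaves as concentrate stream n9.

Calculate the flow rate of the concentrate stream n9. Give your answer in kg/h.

856.2 kg/h

water entering = 902.3×0.221 = 199.41 kg/h; overhead removed = 0.231×199.41 = 46.063 kg/h.
Concentrate = 902.3 − 46.063 = 856.24 kg/h.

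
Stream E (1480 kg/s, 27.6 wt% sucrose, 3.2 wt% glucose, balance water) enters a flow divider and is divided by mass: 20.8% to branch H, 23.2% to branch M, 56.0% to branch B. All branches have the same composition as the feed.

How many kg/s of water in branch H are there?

Branch H total = 0.208×1480 = 307.84 kg/s.
water in H = 0.692×307.84 = 213.03 kg/s.

213 kg/s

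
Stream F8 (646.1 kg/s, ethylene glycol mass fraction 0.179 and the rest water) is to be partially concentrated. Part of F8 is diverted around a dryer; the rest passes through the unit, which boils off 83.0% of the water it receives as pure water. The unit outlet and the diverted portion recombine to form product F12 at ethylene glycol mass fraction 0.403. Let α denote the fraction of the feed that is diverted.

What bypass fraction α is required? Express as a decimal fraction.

All 646.1×0.179 = 115.65 kg/s of ethylene glycol reaches F12, so F12 = 115.65/0.403 = 286.98 kg/s and vapour = 359.12 kg/s.
The evaporator receives (1−α)·646.1 of feed at 0.821 water and removes 0.830 of that water:
0.830×0.821×(1−α)×646.1 = 359.12
(1−α) = 359.12/440.27 = 0.8157;  α = 0.1843.

0.184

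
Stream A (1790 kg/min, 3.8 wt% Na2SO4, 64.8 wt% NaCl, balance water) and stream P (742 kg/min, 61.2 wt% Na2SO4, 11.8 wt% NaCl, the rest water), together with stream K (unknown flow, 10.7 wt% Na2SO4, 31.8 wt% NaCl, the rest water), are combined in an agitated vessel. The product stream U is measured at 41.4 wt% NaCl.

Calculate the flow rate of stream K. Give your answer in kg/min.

2075 kg/min

Let K be the unknown flow. Total out = 2532 + K.
NaCl balance: 1247.5 + 0.318·K = 0.414·(2532 + K)
(0.318 − 0.414)·K = 0.414×2532 − 1247.5 = -199.23
K = -199.23 / -0.096 = 2075.3 kg/min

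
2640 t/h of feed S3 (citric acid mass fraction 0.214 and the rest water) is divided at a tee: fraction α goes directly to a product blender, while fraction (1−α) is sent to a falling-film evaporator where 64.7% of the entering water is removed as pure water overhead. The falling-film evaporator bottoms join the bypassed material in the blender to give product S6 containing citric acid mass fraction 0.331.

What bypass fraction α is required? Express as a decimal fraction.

0.305

All 2640×0.214 = 564.96 t/h of citric acid reaches S6, so S6 = 564.96/0.331 = 1706.8 t/h and vapour = 933.17 t/h.
The evaporator receives (1−α)·2640 of feed at 0.786 water and removes 0.647 of that water:
0.647×0.786×(1−α)×2640 = 933.17
(1−α) = 933.17/1342.6 = 0.6951;  α = 0.3049.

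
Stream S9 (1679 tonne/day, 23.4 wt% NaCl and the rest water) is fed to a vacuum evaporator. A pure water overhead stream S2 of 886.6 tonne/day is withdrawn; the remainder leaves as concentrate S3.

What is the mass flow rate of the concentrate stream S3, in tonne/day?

Concentrate = 1679 − 886.6 = 792.4 tonne/day.

792.4 tonne/day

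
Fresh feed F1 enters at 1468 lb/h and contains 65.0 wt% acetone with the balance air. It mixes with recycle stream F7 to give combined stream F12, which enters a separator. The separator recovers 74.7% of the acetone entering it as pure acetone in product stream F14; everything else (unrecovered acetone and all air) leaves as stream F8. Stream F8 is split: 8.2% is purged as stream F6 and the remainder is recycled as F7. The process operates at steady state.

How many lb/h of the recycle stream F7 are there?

6041 lb/h

air enters only via F1 and leaves only via the purge: 1468×0.350 = 0.082×(air in F8), and the separator passes all air, so air in F12 = air in F8 = 6265.9 lb/h.
acetone in F12: m_A = 1468×0.650 + (1−0.082)·(1−0.747)·m_A, so m_A = 954.2/0.7677 = 1242.9 lb/h.
F8 = (1−0.747)×1242.9 + 6265.9 = 6580.3 lb/h.
Recycle F7 = (1−0.082)×6580.3 = 6040.7 lb/h.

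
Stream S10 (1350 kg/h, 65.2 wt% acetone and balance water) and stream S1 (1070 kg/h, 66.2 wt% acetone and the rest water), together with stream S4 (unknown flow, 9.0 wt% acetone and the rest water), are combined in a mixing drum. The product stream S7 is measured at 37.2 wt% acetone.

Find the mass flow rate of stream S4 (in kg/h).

2441 kg/h

Let S4 be the unknown flow. Total out = 2420 + S4.
acetone balance: 1588.5 + 0.090·S4 = 0.372·(2420 + S4)
(0.090 − 0.372)·S4 = 0.372×2420 − 1588.5 = -688.3
S4 = -688.3 / -0.282 = 2440.8 kg/h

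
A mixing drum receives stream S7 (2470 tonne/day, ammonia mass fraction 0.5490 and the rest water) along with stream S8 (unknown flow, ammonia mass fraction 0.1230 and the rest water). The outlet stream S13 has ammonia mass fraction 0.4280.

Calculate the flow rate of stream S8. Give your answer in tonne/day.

Let S8 be the unknown flow. Total out = 2470 + S8.
ammonia balance: 1356 + 0.123·S8 = 0.428·(2470 + S8)
(0.123 − 0.428)·S8 = 0.428×2470 − 1356 = -298.87
S8 = -298.87 / -0.305 = 979.9 tonne/day

979.9 tonne/day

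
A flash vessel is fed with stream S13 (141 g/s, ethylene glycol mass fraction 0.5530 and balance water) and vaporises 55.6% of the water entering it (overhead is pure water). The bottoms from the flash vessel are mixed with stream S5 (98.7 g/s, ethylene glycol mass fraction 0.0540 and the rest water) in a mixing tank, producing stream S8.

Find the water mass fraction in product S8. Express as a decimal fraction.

Vapour removed = 0.556×0.447×141 = 35.043 g/s; concentrate = 105.96 g/s.
water reaching the mixer = 27.984 (from concentrate) + 98.7×0.946 = 121.35 g/s.
Product flow = 105.96 + 98.7 = 204.66 g/s; water fraction = 0.5930.

0.5930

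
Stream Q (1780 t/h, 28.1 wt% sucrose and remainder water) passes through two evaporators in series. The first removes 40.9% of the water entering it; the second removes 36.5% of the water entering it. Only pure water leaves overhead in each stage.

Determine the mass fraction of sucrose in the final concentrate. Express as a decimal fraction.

water in feed = 1780×0.719 = 1279.8 t/h.
After stage 1: water left = (1−0.409)×1279.8 = 756.37; stream total = 1256.6 t/h.
After stage 2: water left = (1−0.365)×756.37 = 480.3; final concentrate = 980.48 t/h.
sucrose fraction = 500.18/980.48 = 0.510.

0.510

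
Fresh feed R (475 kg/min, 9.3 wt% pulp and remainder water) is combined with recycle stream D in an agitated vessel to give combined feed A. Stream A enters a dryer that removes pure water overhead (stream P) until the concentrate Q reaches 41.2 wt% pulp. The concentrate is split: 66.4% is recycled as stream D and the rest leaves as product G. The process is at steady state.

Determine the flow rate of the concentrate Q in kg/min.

Overall pulp balance (none leaves overhead): pulp in fresh feed = pulp in product, i.e. 475×0.093 = (1−0.664)·Q·0.412.
Q = 44.175/(0.412×0.336) = 319.11 kg/min.

319.1 kg/min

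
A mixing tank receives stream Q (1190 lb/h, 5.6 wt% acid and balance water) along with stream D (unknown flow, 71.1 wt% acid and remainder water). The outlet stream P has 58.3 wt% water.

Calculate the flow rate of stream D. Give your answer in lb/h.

Let D be the unknown flow. Total out = 1190 + D.
water balance: 1123.4 + 0.289·D = 0.583·(1190 + D)
(0.289 − 0.583)·D = 0.583×1190 − 1123.4 = -429.59
D = -429.59 / -0.294 = 1461.2 lb/h

1461 lb/h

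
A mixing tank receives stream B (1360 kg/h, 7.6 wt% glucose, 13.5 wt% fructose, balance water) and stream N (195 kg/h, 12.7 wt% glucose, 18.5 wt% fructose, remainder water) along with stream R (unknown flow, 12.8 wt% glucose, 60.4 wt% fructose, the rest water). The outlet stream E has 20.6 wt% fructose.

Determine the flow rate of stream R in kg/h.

252.9 kg/h

Let R be the unknown flow. Total out = 1555 + R.
fructose balance: 219.68 + 0.604·R = 0.206·(1555 + R)
(0.604 − 0.206)·R = 0.206×1555 − 219.68 = 100.65
R = 100.65 / 0.398 = 252.9 kg/h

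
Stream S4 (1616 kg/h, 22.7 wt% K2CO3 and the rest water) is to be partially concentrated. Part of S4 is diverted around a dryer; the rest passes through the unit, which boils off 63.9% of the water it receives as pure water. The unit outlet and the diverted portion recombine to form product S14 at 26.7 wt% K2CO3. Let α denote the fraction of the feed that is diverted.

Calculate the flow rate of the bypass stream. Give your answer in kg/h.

All 1616×0.227 = 366.83 kg/h of K2CO3 reaches S14, so S14 = 366.83/0.267 = 1373.9 kg/h and vapour = 242.1 kg/h.
The evaporator receives (1−α)·1616 of feed at 0.773 water and removes 0.639 of that water:
0.639×0.773×(1−α)×1616 = 242.1
(1−α) = 242.1/798.22 = 0.3033;  α = 0.6967.
Bypass flow = 0.6967×1616 = 1125.9 kg/h.

1126 kg/h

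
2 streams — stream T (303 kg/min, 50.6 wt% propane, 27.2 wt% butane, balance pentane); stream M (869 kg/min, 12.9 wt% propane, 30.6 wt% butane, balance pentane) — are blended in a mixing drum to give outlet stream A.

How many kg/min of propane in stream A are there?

265.4 kg/min

propane out = propane in = 303×0.506 + 869×0.129 = 265.42 kg/min.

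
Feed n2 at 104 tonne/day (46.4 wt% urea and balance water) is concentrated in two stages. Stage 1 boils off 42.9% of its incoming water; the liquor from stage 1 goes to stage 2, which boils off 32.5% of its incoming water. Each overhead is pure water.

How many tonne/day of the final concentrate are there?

69.74 tonne/day

water in feed = 104×0.536 = 55.744 tonne/day.
After stage 1: water left = (1−0.429)×55.744 = 31.83; stream total = 80.086 tonne/day.
After stage 2: water left = (1−0.325)×31.83 = 21.485; final concentrate = 69.741 tonne/day.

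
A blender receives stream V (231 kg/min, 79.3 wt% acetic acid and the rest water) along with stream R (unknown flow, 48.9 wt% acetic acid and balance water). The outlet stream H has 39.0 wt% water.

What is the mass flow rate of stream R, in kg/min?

Let R be the unknown flow. Total out = 231 + R.
water balance: 47.817 + 0.511·R = 0.390·(231 + R)
(0.511 − 0.390)·R = 0.390×231 − 47.817 = 42.273
R = 42.273 / 0.121 = 349.36 kg/min

349.4 kg/min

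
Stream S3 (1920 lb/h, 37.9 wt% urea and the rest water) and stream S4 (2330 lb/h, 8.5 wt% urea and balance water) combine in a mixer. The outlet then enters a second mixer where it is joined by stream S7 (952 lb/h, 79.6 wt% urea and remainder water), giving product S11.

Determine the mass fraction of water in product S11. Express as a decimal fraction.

Overall, product flow = 5202 lb/h.
water in = 1920×0.621 + 2330×0.915 + 952×0.204 = 3518.5 lb/h.
water fraction in S11 = 0.676.

0.676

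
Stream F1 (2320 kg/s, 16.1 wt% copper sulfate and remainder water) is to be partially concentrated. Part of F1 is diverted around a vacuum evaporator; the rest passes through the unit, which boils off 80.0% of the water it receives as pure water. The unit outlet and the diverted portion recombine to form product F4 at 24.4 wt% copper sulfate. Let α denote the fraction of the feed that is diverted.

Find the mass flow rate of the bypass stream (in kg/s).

All 2320×0.161 = 373.52 kg/s of copper sulfate reaches F4, so F4 = 373.52/0.244 = 1530.8 kg/s and vapour = 789.18 kg/s.
The evaporator receives (1−α)·2320 of feed at 0.839 water and removes 0.800 of that water:
0.800×0.839×(1−α)×2320 = 789.18
(1−α) = 789.18/1557.2 = 0.5068;  α = 0.4932.
Bypass flow = 0.4932×2320 = 1144.2 kg/s.

1144 kg/s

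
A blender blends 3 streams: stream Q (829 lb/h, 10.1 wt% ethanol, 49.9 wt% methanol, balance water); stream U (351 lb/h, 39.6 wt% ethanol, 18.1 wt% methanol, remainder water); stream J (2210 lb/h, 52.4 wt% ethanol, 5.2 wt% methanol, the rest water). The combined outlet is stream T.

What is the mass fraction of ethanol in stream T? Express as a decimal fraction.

0.407

Total flow out = 829 + 351 + 2210 = 3390 lb/h.
ethanol in = 829×0.101 + 351×0.396 + 2210×0.524 = 1380.8 lb/h.
ethanol mass fraction in T = 1380.8/3390 = 0.407.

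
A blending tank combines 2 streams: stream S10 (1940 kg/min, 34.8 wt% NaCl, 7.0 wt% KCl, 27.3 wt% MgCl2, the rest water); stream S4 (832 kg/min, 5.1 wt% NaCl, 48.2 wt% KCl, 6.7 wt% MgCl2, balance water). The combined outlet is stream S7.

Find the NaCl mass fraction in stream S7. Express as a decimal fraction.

0.259

Total flow out = 1940 + 832 = 2772 kg/min.
NaCl in = 1940×0.348 + 832×0.051 = 717.55 kg/min.
NaCl mass fraction in S7 = 717.55/2772 = 0.259.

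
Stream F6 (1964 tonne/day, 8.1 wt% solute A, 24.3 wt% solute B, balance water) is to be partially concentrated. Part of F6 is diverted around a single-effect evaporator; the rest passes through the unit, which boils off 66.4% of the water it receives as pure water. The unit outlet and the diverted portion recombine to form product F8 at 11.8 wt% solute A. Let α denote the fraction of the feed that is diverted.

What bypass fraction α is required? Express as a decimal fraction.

All 1964×0.081 = 159.08 tonne/day of solute A reaches F8, so F8 = 159.08/0.118 = 1348.2 tonne/day and vapour = 615.83 tonne/day.
The evaporator receives (1−α)·1964 of feed at 0.676 water and removes 0.664 of that water:
0.664×0.676×(1−α)×1964 = 615.83
(1−α) = 615.83/881.57 = 0.6986;  α = 0.3014.

0.301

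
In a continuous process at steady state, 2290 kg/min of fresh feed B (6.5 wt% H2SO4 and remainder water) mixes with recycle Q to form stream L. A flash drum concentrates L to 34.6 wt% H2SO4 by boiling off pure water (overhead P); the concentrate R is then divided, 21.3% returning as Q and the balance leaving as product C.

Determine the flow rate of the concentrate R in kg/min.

546.6 kg/min

Overall H2SO4 balance (none leaves overhead): H2SO4 in fresh feed = H2SO4 in product, i.e. 2290×0.065 = (1−0.213)·R·0.346.
R = 148.85/(0.346×0.787) = 546.64 kg/min.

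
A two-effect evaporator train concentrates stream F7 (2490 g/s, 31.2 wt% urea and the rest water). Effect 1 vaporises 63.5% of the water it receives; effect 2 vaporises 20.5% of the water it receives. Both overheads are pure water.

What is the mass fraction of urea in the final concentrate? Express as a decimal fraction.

water in feed = 2490×0.688 = 1713.1 g/s.
After stage 1: water left = (1−0.635)×1713.1 = 625.29; stream total = 1402.2 g/s.
After stage 2: water left = (1−0.205)×625.29 = 497.1; final concentrate = 1274 g/s.
urea fraction = 776.88/1274 = 0.6098.

0.6098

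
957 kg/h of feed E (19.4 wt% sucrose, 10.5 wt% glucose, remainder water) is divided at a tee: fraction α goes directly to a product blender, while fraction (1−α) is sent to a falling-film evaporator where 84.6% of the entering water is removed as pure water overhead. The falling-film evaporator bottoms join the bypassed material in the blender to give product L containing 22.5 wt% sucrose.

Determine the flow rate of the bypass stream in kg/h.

All 957×0.194 = 185.66 kg/h of sucrose reaches L, so L = 185.66/0.225 = 825.15 kg/h and vapour = 131.85 kg/h.
The evaporator receives (1−α)·957 of feed at 0.701 water and removes 0.846 of that water:
0.846×0.701×(1−α)×957 = 131.85
(1−α) = 131.85/567.55 = 0.2323;  α = 0.7677.
Bypass flow = 0.7677×957 = 734.67 kg/h.

734.7 kg/h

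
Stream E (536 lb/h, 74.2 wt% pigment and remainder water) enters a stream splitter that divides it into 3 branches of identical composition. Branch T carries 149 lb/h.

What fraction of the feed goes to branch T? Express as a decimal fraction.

Fraction to T = 149/536 = 0.2780.

0.278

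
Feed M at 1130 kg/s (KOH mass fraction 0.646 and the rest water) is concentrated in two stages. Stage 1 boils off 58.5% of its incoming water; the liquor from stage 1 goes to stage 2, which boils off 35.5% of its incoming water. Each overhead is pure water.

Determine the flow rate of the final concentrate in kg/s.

837.1 kg/s

water in feed = 1130×0.354 = 400.02 kg/s.
After stage 1: water left = (1−0.585)×400.02 = 166.01; stream total = 895.99 kg/s.
After stage 2: water left = (1−0.355)×166.01 = 107.08; final concentrate = 837.06 kg/s.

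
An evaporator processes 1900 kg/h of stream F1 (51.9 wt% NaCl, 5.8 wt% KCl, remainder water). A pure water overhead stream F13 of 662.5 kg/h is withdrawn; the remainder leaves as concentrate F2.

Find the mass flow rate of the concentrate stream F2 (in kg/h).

Concentrate = 1900 − 662.5 = 1237.5 kg/h.

1238 kg/h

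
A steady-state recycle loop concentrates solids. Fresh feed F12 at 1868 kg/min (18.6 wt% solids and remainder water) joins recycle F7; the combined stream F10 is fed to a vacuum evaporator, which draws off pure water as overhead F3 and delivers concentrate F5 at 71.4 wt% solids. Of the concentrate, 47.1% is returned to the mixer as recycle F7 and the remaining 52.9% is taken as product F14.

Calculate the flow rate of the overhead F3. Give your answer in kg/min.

1381 kg/min

Overall solids balance (none leaves overhead): solids in fresh feed = solids in product, i.e. 1868×0.186 = (1−0.471)·F5·0.714.
F5 = 347.45/(0.714×0.529) = 919.89 kg/min.
Recycle F7 = 0.471×919.89 = 433.27 kg/min.
Combined feed F10 = 1868 + 433.27 = 2301.3 kg/min.
Overhead F3 = F10 − F5 = 2301.3 − 919.89 = 1381.4 kg/min.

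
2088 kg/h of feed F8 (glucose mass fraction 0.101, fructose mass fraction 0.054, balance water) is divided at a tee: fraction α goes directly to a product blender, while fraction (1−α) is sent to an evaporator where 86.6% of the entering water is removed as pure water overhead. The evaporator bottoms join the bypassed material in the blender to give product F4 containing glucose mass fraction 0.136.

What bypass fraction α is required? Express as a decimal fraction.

0.648

All 2088×0.101 = 210.89 kg/h of glucose reaches F4, so F4 = 210.89/0.136 = 1550.6 kg/h and vapour = 537.35 kg/h.
The evaporator receives (1−α)·2088 of feed at 0.845 water and removes 0.866 of that water:
0.866×0.845×(1−α)×2088 = 537.35
(1−α) = 537.35/1527.9 = 0.3517;  α = 0.6483.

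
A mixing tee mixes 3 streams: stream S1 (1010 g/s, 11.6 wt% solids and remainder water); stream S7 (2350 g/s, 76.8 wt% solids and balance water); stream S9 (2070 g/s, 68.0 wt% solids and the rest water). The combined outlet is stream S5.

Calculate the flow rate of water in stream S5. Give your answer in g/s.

2100 g/s

water out = water in = 1010×0.884 + 2350×0.232 + 2070×0.320 = 2100.4 g/s.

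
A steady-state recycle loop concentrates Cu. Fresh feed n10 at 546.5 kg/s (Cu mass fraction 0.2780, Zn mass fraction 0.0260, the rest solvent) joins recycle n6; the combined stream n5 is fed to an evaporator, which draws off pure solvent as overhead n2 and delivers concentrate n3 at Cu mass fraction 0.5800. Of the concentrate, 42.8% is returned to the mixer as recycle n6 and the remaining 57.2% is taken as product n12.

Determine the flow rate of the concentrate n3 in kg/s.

Overall Cu balance (none leaves overhead): Cu in fresh feed = Cu in product, i.e. 546.5×0.278 = (1−0.428)·n3·0.580.
n3 = 151.93/(0.580×0.572) = 457.94 kg/s.

457.9 kg/s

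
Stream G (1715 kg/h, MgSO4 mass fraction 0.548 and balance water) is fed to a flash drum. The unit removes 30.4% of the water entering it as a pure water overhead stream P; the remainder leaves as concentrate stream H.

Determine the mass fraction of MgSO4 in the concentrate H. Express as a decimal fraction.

MgSO4 is not removed: 1715×0.548 = 939.82 kg/h of MgSO4 enters H.
water entering = 1715×0.452 = 775.18 kg/h; overhead removed = 0.304×775.18 = 235.65 kg/h.
Concentrate = 1715 − 235.65 = 1479.3 kg/h.
Mass fraction = 939.82/1479.3 = 0.635.

0.635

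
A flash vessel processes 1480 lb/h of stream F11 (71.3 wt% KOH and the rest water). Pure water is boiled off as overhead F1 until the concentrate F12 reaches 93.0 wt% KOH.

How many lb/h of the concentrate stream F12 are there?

1135 lb/h

KOH is conserved: 1480×0.713 = 1055.2 lb/h all reports to the concentrate.
Concentrate = 1055.2/(target fraction) = 1134.7 lb/h.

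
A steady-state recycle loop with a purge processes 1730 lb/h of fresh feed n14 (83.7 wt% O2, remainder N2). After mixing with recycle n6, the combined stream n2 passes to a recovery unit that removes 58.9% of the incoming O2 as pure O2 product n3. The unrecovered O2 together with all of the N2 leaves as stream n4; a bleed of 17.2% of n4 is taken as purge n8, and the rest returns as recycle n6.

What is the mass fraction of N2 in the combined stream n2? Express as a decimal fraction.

0.428

N2 enters only via n14 and leaves only via the purge: 1730×0.163 = 0.172×(N2 in n4), and the recovery unit passes all N2, so N2 in n2 = N2 in n4 = 1639.5 lb/h.
O2 in n2: m_A = 1730×0.837 + (1−0.172)·(1−0.589)·m_A, so m_A = 1448/0.6597 = 2195 lb/h.
n2 = 2195 + 1639.5 = 3834.5 lb/h.
N2 fraction in n2 = 1639.5/3834.5 = 0.428.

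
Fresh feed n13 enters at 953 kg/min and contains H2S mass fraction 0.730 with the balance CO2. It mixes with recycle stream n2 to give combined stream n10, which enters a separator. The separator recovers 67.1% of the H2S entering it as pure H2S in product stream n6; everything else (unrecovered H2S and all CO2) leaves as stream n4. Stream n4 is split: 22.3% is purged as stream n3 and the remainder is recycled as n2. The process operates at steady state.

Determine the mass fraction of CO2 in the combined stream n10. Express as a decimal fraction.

0.552

CO2 enters only via n13 and leaves only via the purge: 953×0.270 = 0.223×(CO2 in n4), and the separator passes all CO2, so CO2 in n10 = CO2 in n4 = 1153.9 kg/min.
H2S in n10: m_A = 953×0.730 + (1−0.223)·(1−0.671)·m_A, so m_A = 695.69/0.7444 = 934.61 kg/min.
n10 = 934.61 + 1153.9 = 2088.5 kg/min.
CO2 fraction in n10 = 1153.9/2088.5 = 0.552.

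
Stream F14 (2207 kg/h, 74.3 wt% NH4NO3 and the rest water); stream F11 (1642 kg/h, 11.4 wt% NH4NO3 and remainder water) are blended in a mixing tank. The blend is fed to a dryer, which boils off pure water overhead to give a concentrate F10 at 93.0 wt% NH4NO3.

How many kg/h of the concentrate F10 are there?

NH4NO3 entering = 2207×0.743 + 1642×0.114 = 1827 kg/h.
All NH4NO3 reports to F10, so F10 = 1827/0.930 = 1964.5 kg/h.

1965 kg/h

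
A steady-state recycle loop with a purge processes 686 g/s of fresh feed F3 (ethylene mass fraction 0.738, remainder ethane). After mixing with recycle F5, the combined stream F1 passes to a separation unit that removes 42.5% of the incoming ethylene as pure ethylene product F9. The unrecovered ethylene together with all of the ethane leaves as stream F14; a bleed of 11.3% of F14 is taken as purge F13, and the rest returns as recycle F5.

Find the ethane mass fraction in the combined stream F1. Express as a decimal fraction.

0.606

ethane enters only via F3 and leaves only via the purge: 686×0.262 = 0.113×(ethane in F14), and the separation unit passes all ethane, so ethane in F1 = ethane in F14 = 1590.5 g/s.
ethylene in F1: m_A = 686×0.738 + (1−0.113)·(1−0.425)·m_A, so m_A = 506.27/0.4900 = 1033.3 g/s.
F1 = 1033.3 + 1590.5 = 2623.8 g/s.
ethane fraction in F1 = 1590.5/2623.8 = 0.606.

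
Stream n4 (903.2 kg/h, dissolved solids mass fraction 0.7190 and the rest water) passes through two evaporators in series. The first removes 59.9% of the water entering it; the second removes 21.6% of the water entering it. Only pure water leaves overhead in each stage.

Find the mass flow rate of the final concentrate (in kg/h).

water in feed = 903.2×0.281 = 253.8 kg/h.
After stage 1: water left = (1−0.599)×253.8 = 101.77; stream total = 751.17 kg/h.
After stage 2: water left = (1−0.216)×101.77 = 79.79; final concentrate = 729.19 kg/h.

729.2 kg/h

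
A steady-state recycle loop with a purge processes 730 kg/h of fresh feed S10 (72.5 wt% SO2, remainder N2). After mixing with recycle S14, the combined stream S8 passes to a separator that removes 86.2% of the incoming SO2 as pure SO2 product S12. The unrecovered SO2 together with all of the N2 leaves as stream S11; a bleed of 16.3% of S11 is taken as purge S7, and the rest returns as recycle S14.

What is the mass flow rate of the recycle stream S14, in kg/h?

1100 kg/h

N2 enters only via S10 and leaves only via the purge: 730×0.275 = 0.163×(N2 in S11), and the separator passes all N2, so N2 in S8 = N2 in S11 = 1231.6 kg/h.
SO2 in S8: m_A = 730×0.725 + (1−0.163)·(1−0.862)·m_A, so m_A = 529.25/0.8845 = 598.36 kg/h.
S11 = (1−0.862)×598.36 + 1231.6 = 1314.2 kg/h.
Recycle S14 = (1−0.163)×1314.2 = 1100 kg/h.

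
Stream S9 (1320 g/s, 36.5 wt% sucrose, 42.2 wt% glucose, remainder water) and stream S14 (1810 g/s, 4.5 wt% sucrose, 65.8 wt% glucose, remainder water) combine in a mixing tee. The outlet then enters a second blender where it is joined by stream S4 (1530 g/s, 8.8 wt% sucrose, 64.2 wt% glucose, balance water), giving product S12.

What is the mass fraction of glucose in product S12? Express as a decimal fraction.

0.5859

Overall, product flow = 4660 g/s.
glucose in = 1320×0.422 + 1810×0.658 + 1530×0.642 = 2730.3 g/s.
glucose fraction in S12 = 0.5859.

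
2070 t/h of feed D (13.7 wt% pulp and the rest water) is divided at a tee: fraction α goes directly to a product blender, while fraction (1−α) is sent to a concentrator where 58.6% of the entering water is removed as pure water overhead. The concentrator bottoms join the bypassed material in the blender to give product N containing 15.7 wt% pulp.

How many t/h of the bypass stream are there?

1549 t/h

All 2070×0.137 = 283.59 t/h of pulp reaches N, so N = 283.59/0.157 = 1806.3 t/h and vapour = 263.69 t/h.
The evaporator receives (1−α)·2070 of feed at 0.863 water and removes 0.586 of that water:
0.586×0.863×(1−α)×2070 = 263.69
(1−α) = 263.69/1046.8 = 0.2519;  α = 0.7481.
Bypass flow = 0.7481×2070 = 1548.6 t/h.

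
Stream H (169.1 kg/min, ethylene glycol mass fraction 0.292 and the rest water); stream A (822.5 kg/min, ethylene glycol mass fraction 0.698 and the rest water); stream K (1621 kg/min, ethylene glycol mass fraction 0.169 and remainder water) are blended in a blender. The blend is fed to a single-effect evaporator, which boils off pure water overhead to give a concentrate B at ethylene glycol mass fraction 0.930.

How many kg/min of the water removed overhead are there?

1648 kg/min

ethylene glycol entering = 169.1×0.292 + 822.5×0.698 + 1621×0.169 = 897.43 kg/min.
All ethylene glycol reports to B, so B = 897.43/0.930 = 964.98 kg/min.
Total feed = 2612.6 kg/min; overhead = 2612.6 − 964.98 = 1647.6 kg/min.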